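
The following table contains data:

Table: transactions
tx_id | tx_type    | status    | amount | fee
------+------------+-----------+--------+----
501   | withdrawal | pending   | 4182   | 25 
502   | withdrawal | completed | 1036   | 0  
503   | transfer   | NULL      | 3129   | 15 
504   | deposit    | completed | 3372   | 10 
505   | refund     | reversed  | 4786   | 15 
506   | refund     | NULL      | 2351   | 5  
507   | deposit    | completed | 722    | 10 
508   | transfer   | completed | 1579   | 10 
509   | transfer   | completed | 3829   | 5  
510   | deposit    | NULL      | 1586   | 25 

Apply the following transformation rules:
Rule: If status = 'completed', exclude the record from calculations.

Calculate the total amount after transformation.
16034

Step 1: Identify records where status = 'completed'
Step 2: The excluded records sum to 10538
Step 3: Original total amount = 26572
Step 4: Remaining total = 26572 - 10538 = 16034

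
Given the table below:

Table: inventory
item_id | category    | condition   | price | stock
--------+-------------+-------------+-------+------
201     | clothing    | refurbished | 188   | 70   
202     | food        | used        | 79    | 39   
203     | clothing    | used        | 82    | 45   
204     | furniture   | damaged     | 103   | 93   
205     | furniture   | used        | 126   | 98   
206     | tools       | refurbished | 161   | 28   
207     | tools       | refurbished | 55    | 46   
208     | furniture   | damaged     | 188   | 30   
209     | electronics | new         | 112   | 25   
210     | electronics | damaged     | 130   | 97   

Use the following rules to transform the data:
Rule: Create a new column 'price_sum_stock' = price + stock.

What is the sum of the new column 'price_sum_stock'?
1795

Step 1: For each record, compute price + stock
Example calculations:
  188 + 70 = 258
  79 + 39 = 118
  82 + 45 = 127
  ...
Step 2: Sum all derived values
Step 3: Total = 1795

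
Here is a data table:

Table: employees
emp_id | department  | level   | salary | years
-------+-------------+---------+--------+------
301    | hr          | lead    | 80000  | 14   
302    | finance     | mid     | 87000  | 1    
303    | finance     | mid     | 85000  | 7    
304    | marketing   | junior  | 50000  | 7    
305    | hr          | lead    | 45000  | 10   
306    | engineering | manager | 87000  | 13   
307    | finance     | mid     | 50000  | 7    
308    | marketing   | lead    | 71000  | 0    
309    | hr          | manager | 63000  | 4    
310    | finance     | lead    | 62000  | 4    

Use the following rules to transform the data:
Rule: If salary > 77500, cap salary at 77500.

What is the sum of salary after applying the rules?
651000

Step 1: 4 records have salary > 77500
Step 2: These records originally summed to 339000
Step 3: After capping: 4 × 77500 = 310000
Step 4: Unaffected records sum: 341000
Step 5: Final sum = 310000 + 341000 = 651000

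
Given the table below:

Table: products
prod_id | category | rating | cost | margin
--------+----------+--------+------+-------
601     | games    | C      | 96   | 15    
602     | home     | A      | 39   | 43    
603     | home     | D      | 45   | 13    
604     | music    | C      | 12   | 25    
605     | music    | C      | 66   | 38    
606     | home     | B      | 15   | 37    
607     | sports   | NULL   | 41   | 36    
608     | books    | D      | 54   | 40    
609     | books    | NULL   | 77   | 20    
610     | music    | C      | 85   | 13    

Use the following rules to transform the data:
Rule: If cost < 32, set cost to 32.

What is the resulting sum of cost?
567

Step 1: 2 records have cost < 32
Step 2: These records originally summed to 27
Step 3: After setting to minimum: 2 × 32 = 64
Step 4: Unaffected records sum: 503
Step 5: Final sum = 64 + 503 = 567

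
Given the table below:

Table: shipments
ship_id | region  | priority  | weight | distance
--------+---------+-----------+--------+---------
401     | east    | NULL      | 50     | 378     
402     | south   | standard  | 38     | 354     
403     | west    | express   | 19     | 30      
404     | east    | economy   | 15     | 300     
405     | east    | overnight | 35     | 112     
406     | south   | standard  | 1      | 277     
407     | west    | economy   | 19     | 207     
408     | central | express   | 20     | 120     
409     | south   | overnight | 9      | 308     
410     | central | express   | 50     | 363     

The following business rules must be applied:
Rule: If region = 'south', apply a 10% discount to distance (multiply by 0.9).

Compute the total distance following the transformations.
2355.1

Step 1: Records with region = 'south' have total distance = 939
Step 2: Apply multiplier: 939 × 0.9 = 845.1
Step 3: Other records total: 1510
Step 4: Final sum = 845.1 + 1510 = 2355.1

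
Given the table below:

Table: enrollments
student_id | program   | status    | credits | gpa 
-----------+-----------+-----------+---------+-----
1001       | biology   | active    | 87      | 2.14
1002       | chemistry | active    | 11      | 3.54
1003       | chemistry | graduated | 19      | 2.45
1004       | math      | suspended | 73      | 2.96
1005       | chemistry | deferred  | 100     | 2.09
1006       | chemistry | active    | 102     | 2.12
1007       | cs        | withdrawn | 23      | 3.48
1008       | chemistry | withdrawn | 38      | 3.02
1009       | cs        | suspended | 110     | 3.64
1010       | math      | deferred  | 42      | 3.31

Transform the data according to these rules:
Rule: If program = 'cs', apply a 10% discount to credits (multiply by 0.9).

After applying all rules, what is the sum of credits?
591.7

Step 1: Records with program = 'cs' have total credits = 133
Step 2: Apply multiplier: 133 × 0.9 = 119.7
Step 3: Other records total: 472
Step 4: Final sum = 119.7 + 472 = 591.7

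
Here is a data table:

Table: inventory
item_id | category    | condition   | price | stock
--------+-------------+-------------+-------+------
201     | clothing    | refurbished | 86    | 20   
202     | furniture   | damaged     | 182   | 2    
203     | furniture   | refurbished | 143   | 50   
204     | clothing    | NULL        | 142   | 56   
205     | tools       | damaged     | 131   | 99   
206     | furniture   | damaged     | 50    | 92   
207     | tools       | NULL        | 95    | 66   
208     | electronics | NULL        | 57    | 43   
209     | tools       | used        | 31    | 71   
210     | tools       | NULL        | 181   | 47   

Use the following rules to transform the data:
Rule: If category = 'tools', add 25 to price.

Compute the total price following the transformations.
1198

Step 1: Count records where category = 'tools': 4
Step 2: Total bonus added: 4 × 25 = 100
Step 3: Original sum of price: 1098
Step 4: Final sum = 1098 + 100 = 1198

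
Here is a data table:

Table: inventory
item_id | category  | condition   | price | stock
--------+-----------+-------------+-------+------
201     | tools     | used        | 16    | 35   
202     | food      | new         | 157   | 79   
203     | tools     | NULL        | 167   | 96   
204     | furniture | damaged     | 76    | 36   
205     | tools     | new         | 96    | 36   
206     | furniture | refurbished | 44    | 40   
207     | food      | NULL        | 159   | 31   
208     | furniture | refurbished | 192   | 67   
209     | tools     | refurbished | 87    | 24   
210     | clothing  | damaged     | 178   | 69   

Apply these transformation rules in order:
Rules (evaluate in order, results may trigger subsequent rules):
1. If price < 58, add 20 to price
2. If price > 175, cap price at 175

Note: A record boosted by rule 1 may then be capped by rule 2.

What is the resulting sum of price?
1192

Step 1: Apply rule 1 to records with price < 58
  - 2 records get bonus of 20
  - Of these, 0 records then exceed 175 and get capped
Step 2: Apply rule 2 to records with price > 175
  - 2 records (original) are capped
Step 3: Calculate final sum = 1192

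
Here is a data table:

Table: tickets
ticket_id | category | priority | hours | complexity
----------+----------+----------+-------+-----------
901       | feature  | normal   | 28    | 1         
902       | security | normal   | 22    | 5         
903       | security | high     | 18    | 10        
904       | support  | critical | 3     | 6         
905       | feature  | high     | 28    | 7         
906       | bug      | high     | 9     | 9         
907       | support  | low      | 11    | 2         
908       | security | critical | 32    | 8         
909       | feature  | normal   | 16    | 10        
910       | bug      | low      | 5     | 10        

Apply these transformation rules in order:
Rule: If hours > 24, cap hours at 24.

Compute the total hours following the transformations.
156

Step 1: 3 records have hours > 24
Step 2: These records originally summed to 88
Step 3: After capping: 3 × 24 = 72
Step 4: Unaffected records sum: 84
Step 5: Final sum = 72 + 84 = 156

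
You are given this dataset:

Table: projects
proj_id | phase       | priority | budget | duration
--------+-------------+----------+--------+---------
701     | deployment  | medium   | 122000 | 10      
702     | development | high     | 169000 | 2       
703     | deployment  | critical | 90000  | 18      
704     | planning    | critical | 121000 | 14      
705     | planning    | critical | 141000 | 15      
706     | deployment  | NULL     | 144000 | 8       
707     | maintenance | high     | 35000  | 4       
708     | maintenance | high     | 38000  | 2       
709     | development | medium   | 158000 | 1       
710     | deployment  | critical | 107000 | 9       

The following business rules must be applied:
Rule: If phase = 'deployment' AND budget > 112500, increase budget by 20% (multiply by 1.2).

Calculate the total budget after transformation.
1178200.0

Step 1: Find records where phase = 'deployment' AND budget > 112500
Step 2: 2 records match, summing to 266000
Step 3: After multiplier: 266000 × 1.2 = 319200.0
Step 4: Unaffected records sum: 859000
Step 5: Final sum = 319200.0 + 859000 = 1178200.0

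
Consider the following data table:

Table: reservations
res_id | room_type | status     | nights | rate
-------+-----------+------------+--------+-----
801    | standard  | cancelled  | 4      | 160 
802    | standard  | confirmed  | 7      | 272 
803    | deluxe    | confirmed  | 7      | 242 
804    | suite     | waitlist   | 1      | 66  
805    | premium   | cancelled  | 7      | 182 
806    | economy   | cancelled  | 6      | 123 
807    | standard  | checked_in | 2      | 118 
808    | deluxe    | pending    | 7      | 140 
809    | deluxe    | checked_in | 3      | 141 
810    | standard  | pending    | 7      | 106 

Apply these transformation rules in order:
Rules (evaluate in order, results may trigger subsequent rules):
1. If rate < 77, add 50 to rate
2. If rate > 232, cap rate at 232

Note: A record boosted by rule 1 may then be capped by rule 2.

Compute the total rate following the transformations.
1550

Step 1: Apply rule 1 to records with rate < 77
  - 1 records get bonus of 50
  - Of these, 0 records then exceed 232 and get capped
Step 2: Apply rule 2 to records with rate > 232
  - 2 records (original) are capped
Step 3: Calculate final sum = 1550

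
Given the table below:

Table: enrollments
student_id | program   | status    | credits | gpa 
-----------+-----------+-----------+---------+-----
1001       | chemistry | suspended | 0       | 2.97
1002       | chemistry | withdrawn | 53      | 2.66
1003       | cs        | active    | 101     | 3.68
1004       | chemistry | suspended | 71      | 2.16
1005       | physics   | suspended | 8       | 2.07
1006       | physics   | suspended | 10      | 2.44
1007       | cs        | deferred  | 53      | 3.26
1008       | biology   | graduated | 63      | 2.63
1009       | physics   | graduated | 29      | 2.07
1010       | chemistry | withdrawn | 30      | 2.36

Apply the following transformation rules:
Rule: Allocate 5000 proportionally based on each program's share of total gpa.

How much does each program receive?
biology: 500.0, chemistry: 1929.66, cs: 1319.39, physics: 1250.95

Step 1: Calculate total gpa = 26.3
Step 2: Calculate each program's proportion:
  biology: 2.63/26.3 = 10.00% → 500.0
  chemistry: 10.15/26.3 = 38.59% → 1929.66
  cs: 6.94/26.3 = 26.39% → 1319.39
  physics: 6.58/26.3 = 25.02% → 1250.95
Step 3: Verify: sum of allocations ≈ 5000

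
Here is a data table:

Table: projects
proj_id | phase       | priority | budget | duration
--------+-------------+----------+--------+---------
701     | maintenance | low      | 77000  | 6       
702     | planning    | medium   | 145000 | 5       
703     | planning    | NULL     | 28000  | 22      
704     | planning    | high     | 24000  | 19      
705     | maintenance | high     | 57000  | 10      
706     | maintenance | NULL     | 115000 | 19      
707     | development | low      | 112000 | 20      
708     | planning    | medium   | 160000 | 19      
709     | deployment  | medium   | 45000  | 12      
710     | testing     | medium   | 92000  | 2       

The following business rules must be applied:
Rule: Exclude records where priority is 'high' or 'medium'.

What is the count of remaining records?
4

Step 1: Count records to exclude
  - 2 (high) + 4 (medium) = 6 records
Step 2: Total records: 10
Step 3: Remaining = 10 - 6 = 4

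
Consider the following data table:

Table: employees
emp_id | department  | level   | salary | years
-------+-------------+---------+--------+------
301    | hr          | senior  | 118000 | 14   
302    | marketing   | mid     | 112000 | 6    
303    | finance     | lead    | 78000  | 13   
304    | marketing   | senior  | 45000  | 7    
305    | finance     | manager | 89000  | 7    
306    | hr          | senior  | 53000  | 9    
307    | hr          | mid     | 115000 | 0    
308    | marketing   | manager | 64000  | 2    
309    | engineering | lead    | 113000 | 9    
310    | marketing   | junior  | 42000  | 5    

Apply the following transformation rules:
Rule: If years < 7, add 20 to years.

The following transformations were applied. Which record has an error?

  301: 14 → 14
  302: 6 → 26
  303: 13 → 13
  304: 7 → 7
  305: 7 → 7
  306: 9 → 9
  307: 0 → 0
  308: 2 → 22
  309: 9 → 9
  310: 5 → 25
Record 307 has an error. The correct transformed value should be 20, not 0.

Step 1: Check each record against the rule
Step 2: Record 307 has years = 0
Step 3: Since 0 < 7, the bonus should have been applied
Step 4: Correct value = 20, but claimed value = 0
Conclusion: Record 307 has the error.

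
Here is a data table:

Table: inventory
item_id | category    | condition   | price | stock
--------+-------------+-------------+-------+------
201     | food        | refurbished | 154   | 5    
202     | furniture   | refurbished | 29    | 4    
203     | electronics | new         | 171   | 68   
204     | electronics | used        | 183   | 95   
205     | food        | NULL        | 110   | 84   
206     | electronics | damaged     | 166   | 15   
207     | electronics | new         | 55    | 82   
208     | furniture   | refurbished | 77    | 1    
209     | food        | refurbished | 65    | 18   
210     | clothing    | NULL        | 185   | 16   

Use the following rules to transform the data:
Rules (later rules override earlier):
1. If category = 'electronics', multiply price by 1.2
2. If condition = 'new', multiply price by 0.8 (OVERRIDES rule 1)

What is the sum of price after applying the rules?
1219.6

Step 1: Rule 2 takes priority for records with condition = 'new'
  - 2 records: 226 × 0.8 = 180.8
Step 2: Rule 1 applies to remaining records with category = 'electronics'
  - 2 records: 349 × 1.2 = 418.8
Step 3: Other records unchanged: 620
Step 4: Final sum = 180.8 + 418.8 + 620 = 1219.6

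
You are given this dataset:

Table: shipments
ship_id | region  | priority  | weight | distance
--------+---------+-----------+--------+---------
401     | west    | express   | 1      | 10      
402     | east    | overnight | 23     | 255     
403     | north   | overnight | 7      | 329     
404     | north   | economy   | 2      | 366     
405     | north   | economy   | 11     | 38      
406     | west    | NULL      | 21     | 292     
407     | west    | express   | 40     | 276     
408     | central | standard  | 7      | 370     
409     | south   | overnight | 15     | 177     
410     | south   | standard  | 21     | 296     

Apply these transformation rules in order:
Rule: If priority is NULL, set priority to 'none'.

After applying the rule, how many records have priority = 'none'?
1

Step 1: Count records where priority IS NULL
Step 2: Found 1 records with NULL priority
Step 3: These records will have priority set to 'none'
Step 4: Records already having priority = 'none': 0
Step 5: Answer: 1 + 0 = 1 records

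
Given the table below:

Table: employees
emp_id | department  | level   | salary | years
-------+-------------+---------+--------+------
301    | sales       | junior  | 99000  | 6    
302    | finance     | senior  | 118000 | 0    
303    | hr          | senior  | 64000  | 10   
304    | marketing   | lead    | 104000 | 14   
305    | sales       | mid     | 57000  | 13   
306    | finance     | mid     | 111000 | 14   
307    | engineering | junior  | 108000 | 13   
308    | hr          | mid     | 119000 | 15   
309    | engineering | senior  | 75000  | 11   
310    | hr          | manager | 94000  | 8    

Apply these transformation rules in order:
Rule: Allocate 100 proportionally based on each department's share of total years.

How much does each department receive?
engineering: 23.08, finance: 13.46, hr: 31.73, marketing: 13.46, sales: 18.27

Step 1: Calculate total years = 104
Step 2: Calculate each department's proportion:
  engineering: 24/104 = 23.08% → 23.08
  finance: 14/104 = 13.46% → 13.46
  hr: 33/104 = 31.73% → 31.73
  marketing: 14/104 = 13.46% → 13.46
  sales: 19/104 = 18.27% → 18.27
Step 3: Verify: sum of allocations ≈ 100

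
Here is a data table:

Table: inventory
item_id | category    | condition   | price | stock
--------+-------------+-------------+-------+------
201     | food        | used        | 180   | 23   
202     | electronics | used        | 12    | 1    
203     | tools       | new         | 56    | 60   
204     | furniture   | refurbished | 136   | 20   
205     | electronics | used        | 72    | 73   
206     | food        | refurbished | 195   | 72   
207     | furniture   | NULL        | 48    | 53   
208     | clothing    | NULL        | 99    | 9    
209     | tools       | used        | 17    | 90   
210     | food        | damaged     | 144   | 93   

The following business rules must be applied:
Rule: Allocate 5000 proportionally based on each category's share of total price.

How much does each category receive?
clothing: 516.16, electronics: 437.96, food: 2705.94, furniture: 959.33, tools: 380.6

Step 1: Calculate total price = 959
Step 2: Calculate each category's proportion:
  clothing: 99/959 = 10.32% → 516.16
  electronics: 84/959 = 8.76% → 437.96
  food: 519/959 = 54.12% → 2705.94
  furniture: 184/959 = 19.19% → 959.33
  tools: 73/959 = 7.61% → 380.6
Step 3: Verify: sum of allocations ≈ 5000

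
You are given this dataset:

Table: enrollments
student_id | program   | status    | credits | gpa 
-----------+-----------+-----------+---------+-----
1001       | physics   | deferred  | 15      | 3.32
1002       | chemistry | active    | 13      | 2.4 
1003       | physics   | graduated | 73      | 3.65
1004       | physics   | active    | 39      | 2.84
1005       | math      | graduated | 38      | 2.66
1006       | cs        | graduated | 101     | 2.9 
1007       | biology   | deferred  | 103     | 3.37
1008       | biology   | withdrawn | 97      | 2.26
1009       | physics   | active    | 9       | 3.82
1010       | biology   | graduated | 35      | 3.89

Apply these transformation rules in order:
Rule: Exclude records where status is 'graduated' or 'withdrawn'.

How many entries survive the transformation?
5

Step 1: Count records to exclude
  - 4 (graduated) + 1 (withdrawn) = 5 records
Step 2: Total records: 10
Step 3: Remaining = 10 - 5 = 5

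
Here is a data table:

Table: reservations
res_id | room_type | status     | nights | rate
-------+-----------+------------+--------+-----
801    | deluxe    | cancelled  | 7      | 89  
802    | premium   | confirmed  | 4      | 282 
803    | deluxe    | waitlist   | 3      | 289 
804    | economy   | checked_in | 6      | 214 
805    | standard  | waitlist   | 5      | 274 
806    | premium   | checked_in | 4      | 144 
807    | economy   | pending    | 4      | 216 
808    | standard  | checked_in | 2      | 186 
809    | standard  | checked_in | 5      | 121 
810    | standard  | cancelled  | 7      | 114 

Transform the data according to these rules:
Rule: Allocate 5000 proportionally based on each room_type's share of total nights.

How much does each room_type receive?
deluxe: 1063.83, economy: 1063.83, premium: 851.06, standard: 2021.28

Step 1: Calculate total nights = 47
Step 2: Calculate each room_type's proportion:
  deluxe: 10/47 = 21.28% → 1063.83
  economy: 10/47 = 21.28% → 1063.83
  premium: 8/47 = 17.02% → 851.06
  standard: 19/47 = 40.43% → 2021.28
Step 3: Verify: sum of allocations ≈ 5000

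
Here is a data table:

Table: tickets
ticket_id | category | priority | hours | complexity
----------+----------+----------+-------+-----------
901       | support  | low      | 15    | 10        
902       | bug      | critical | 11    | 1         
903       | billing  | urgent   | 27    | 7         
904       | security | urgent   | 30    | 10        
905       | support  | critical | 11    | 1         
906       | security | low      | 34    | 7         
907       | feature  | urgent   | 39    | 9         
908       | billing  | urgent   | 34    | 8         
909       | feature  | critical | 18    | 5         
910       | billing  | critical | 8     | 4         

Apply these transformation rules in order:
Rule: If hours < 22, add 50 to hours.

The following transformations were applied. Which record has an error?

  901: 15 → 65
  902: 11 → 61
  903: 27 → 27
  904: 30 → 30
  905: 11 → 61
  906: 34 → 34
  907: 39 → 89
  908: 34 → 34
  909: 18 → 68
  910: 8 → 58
Record 907 has an error. The correct transformed value should be 39, not 89.

Step 1: Check each record against the rule
Step 2: Record 907 has hours = 39
Step 3: Since 39 >= 22, the bonus should not have been applied
Step 4: Correct value = 39, but claimed value = 89
Conclusion: Record 907 has the error.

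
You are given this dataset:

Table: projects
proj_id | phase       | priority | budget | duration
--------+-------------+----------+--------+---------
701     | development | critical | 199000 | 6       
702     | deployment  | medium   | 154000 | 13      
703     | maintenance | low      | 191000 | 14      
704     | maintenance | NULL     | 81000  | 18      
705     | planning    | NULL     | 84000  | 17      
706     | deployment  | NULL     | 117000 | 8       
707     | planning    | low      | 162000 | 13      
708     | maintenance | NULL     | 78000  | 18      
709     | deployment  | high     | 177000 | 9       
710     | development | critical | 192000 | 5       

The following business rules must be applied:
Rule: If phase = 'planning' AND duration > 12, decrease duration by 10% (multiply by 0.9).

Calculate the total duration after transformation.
118.0

Step 1: Find records where phase = 'planning' AND duration > 12
Step 2: 2 records match, summing to 30
Step 3: After multiplier: 30 × 0.9 = 27.0
Step 4: Unaffected records sum: 91
Step 5: Final sum = 27.0 + 91 = 118.0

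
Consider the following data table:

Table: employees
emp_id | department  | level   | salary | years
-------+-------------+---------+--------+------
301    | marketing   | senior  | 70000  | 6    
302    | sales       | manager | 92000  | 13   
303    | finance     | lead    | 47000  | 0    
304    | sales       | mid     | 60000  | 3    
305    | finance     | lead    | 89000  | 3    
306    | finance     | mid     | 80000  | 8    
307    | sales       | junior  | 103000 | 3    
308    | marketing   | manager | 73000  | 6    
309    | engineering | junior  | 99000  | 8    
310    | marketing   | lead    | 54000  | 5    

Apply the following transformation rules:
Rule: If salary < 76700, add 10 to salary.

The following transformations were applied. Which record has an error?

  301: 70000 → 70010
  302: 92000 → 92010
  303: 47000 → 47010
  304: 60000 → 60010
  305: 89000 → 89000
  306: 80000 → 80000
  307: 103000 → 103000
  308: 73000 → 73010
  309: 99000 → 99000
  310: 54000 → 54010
Record 302 has an error. The correct transformed value should be 92000, not 92010.

Step 1: Check each record against the rule
Step 2: Record 302 has salary = 92000
Step 3: Since 92000 >= 76700, the bonus should not have been applied
Step 4: Correct value = 92000, but claimed value = 92010
Conclusion: Record 302 has the error.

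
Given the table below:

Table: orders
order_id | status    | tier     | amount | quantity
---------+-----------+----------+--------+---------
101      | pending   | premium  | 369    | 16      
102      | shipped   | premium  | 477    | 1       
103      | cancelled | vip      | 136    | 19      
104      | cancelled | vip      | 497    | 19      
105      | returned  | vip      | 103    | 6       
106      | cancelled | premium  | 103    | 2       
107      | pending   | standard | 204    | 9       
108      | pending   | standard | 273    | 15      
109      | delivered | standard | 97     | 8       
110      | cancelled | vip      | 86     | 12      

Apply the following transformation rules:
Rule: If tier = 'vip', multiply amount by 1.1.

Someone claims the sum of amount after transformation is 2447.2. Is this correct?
No, the correct result is 2427.2.

Step 1: Calculate the correct sum after transformation
Step 2: Apply multiplier 1.1 to records where tier = 'vip'
Step 3: Correct result = 2427.2
Step 4: Claimed result = 2447.2
Step 5: 2427.2 ≠ 2447.2
Conclusion: The claimed result is incorrect. The correct answer is 2427.2.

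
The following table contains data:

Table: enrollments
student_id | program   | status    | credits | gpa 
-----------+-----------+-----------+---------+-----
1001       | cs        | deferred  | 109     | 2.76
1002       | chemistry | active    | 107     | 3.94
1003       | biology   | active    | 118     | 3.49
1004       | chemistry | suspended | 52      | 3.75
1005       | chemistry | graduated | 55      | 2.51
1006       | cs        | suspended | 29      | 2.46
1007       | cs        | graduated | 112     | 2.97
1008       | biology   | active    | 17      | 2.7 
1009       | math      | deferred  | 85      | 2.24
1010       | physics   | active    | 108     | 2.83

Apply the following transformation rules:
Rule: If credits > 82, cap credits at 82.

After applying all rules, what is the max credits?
82

Step 1: Original maximum credits = 118
Step 2: Apply cap at 82
Step 3: 6 records had credits > 82 and were capped
Step 4: Maximum after transformation = 82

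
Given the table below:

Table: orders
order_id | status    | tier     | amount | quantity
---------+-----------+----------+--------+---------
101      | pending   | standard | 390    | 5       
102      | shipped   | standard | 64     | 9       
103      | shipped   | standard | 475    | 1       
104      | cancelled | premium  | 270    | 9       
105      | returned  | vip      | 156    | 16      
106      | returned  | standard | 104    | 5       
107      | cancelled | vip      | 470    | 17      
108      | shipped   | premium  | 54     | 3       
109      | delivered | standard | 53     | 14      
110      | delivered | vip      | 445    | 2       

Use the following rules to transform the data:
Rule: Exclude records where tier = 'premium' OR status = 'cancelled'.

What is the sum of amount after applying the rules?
1687

Step 1: Find records where tier = 'premium' OR status = 'cancelled'
Step 2: 3 records match, summing to 794
Step 3: Original sum: 2481
Step 4: Remaining sum = 2481 - 794 = 1687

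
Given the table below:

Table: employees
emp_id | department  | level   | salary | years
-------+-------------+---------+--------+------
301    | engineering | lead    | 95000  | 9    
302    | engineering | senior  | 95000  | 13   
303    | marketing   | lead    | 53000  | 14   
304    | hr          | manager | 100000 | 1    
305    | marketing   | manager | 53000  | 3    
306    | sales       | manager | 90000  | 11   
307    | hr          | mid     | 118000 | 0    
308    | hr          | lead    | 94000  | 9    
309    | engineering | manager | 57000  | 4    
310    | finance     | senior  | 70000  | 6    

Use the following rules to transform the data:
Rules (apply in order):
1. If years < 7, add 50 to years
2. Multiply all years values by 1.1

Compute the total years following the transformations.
352.0

Step 1: Apply Rule 1 - Add 50 to records with years < 7
  - 5 records affected: 14 + (5 × 50) = 264
  - Unaffected records: 56
  - Sum after Rule 1: 320
Step 2: Apply Rule 2 - Multiply all by 1.1
  - 320 × 1.1 = 352.0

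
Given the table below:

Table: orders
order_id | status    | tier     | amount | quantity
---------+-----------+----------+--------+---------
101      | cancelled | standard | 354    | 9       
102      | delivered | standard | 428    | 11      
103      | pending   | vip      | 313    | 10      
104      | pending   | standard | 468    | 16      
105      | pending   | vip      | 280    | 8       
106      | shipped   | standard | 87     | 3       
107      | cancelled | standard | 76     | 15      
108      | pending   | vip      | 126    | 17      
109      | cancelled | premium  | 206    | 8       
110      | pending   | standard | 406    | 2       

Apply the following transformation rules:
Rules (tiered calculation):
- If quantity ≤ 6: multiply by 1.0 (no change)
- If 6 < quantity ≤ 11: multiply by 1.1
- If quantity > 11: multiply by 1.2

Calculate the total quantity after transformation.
113.2

Step 1: Tier 1 (quantity ≤ 6): 2 records, sum = 5 × 1.0 = 5.0
Step 2: Tier 2 (6 < quantity ≤ 11): 5 records, sum = 46 × 1.1 = 50.6
Step 3: Tier 3 (quantity > 11): 3 records, sum = 48 × 1.2 = 57.6
Step 4: Final sum = 5.0 + 50.6 + 57.6 = 113.2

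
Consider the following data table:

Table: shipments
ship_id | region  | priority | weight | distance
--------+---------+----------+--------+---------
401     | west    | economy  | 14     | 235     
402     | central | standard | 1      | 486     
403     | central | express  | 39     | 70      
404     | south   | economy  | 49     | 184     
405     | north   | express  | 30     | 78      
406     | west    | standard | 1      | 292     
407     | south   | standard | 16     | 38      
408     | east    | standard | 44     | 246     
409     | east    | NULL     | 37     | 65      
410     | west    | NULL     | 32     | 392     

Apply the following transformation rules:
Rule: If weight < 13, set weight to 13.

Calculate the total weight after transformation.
287

Step 1: 2 records have weight < 13
Step 2: These records originally summed to 2
Step 3: After setting to minimum: 2 × 13 = 26
Step 4: Unaffected records sum: 261
Step 5: Final sum = 26 + 261 = 287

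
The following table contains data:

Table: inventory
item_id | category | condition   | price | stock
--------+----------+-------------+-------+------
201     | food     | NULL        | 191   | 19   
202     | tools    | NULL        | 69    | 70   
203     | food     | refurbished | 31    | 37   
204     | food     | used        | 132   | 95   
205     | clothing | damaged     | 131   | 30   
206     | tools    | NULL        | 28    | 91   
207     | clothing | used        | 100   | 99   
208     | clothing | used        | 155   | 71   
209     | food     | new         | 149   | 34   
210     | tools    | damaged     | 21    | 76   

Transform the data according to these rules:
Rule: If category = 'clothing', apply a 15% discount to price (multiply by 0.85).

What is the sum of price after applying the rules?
949.1

Step 1: Records with category = 'clothing' have total price = 386
Step 2: Apply multiplier: 386 × 0.85 = 328.1
Step 3: Other records total: 621
Step 4: Final sum = 328.1 + 621 = 949.1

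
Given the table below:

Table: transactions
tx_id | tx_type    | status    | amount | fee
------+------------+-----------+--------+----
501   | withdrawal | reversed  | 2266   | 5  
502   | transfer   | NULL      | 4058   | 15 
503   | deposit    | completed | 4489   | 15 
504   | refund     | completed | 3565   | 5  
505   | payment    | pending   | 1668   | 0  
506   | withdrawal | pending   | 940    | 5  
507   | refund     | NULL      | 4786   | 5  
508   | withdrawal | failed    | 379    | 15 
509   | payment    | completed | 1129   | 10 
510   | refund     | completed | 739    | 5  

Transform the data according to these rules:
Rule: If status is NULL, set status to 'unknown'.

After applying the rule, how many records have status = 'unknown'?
2

Step 1: Count records where status IS NULL
Step 2: Found 2 records with NULL status
Step 3: These records will have status set to 'unknown'
Step 4: Records already having status = 'unknown': 0
Step 5: Answer: 2 + 0 = 2 records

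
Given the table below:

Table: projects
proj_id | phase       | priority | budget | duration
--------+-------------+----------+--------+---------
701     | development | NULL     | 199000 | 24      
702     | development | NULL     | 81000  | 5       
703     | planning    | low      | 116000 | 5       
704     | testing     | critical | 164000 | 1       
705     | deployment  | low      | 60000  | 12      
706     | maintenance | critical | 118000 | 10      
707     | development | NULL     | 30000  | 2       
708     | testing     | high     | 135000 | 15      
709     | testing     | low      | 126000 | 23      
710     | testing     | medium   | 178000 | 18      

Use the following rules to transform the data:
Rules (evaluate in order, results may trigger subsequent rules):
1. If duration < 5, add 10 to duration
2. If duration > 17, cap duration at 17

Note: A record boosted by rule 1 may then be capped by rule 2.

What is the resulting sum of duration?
121

Step 1: Apply rule 1 to records with duration < 5
  - 2 records get bonus of 10
  - Of these, 0 records then exceed 17 and get capped
Step 2: Apply rule 2 to records with duration > 17
  - 3 records (original) are capped
Step 3: Calculate final sum = 121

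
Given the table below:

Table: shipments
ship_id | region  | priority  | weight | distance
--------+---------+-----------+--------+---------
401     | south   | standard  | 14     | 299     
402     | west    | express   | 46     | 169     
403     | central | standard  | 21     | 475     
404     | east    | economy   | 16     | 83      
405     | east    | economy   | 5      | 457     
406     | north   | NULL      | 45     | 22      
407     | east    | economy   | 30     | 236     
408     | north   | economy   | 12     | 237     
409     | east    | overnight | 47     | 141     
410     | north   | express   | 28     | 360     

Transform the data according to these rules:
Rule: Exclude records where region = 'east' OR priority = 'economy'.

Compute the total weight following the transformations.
154

Step 1: Find records where region = 'east' OR priority = 'economy'
Step 2: 5 records match, summing to 110
Step 3: Original sum: 264
Step 4: Remaining sum = 264 - 110 = 154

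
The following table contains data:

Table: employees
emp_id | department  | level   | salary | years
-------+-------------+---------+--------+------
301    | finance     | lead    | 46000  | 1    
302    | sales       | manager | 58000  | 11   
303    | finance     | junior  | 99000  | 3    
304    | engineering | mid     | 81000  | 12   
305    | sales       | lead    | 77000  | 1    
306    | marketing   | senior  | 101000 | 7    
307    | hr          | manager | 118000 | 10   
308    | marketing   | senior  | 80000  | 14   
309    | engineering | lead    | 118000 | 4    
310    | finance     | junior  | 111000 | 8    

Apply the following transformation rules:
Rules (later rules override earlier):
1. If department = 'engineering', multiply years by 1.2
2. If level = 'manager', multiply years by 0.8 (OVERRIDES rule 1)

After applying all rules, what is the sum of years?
70.0

Step 1: Rule 2 takes priority for records with level = 'manager'
  - 2 records: 21 × 0.8 = 16.8
Step 2: Rule 1 applies to remaining records with department = 'engineering'
  - 2 records: 16 × 1.2 = 19.2
Step 3: Other records unchanged: 34
Step 4: Final sum = 16.8 + 19.2 + 34 = 70.0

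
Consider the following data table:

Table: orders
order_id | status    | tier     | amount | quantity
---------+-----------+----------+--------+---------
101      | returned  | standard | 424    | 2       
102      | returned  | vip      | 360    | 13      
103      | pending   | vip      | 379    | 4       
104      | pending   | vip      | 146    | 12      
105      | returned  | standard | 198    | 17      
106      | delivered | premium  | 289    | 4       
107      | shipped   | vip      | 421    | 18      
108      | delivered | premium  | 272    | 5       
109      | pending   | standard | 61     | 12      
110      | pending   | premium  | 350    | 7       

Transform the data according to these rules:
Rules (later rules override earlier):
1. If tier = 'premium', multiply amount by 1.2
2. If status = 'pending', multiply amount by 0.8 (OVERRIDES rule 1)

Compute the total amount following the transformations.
2825.0

Step 1: Rule 2 takes priority for records with status = 'pending'
  - 4 records: 936 × 0.8 = 748.8
Step 2: Rule 1 applies to remaining records with tier = 'premium'
  - 2 records: 561 × 1.2 = 673.2
Step 3: Other records unchanged: 1403
Step 4: Final sum = 748.8 + 673.2 + 1403 = 2825.0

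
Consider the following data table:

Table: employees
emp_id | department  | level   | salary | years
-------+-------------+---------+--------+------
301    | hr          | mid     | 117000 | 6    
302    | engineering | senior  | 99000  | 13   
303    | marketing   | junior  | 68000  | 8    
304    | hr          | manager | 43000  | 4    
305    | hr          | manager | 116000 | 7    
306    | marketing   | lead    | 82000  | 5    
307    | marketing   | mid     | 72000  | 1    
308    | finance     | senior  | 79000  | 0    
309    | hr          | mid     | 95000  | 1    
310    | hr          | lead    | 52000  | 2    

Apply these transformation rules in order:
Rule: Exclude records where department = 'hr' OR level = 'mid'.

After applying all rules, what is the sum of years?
26

Step 1: Find records where department = 'hr' OR level = 'mid'
Step 2: 6 records match, summing to 21
Step 3: Original sum: 47
Step 4: Remaining sum = 47 - 21 = 26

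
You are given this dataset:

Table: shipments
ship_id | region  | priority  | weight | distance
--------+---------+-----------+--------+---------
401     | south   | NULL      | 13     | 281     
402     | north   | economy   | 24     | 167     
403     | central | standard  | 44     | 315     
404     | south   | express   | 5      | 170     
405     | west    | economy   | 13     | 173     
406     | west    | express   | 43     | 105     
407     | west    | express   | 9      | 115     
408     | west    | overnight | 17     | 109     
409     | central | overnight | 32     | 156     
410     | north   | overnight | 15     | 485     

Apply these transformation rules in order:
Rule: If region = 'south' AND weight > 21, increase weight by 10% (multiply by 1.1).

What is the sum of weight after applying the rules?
215

Step 1: Find records where region = 'south' AND weight > 21
Step 2: 0 records match, summing to 0
Step 3: After multiplier: 0 × 1.1 = 0.0
Step 4: Unaffected records sum: 215
Step 5: Final sum = 0.0 + 215 = 215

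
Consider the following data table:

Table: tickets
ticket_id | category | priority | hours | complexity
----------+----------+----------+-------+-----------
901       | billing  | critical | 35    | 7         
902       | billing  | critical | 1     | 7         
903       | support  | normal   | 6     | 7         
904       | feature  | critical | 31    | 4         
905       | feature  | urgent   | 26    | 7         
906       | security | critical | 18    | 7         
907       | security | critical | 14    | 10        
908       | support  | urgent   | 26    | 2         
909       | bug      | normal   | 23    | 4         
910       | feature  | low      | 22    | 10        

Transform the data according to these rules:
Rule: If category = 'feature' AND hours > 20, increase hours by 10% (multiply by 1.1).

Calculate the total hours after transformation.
209.9

Step 1: Find records where category = 'feature' AND hours > 20
Step 2: 3 records match, summing to 79
Step 3: After multiplier: 79 × 1.1 = 86.9
Step 4: Unaffected records sum: 123
Step 5: Final sum = 86.9 + 123 = 209.9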